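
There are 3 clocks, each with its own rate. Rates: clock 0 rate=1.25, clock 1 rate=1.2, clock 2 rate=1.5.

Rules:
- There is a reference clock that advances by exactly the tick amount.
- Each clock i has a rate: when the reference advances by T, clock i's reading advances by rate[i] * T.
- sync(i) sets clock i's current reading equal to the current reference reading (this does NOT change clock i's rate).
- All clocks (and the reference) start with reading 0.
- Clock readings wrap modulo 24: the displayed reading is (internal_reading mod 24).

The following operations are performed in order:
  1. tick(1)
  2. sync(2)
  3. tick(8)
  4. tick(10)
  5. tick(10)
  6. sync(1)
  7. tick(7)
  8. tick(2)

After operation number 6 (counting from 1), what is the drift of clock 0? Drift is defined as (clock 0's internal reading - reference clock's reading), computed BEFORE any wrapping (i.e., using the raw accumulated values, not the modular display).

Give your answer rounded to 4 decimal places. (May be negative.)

Answer: 7.2500

Derivation:
After op 1 tick(1): ref=1.0000 raw=[1.2500 1.2000 1.5000]
After op 2 sync(2): ref=1.0000 raw=[1.2500 1.2000 1.0000]
After op 3 tick(8): ref=9.0000 raw=[11.2500 10.8000 13.0000]
After op 4 tick(10): ref=19.0000 raw=[23.7500 22.8000 28.0000]
After op 5 tick(10): ref=29.0000 raw=[36.2500 34.8000 43.0000]
After op 6 sync(1): ref=29.0000 raw=[36.2500 29.0000 43.0000]
Drift of clock 0 after op 6: 36.2500 - 29.0000 = 7.2500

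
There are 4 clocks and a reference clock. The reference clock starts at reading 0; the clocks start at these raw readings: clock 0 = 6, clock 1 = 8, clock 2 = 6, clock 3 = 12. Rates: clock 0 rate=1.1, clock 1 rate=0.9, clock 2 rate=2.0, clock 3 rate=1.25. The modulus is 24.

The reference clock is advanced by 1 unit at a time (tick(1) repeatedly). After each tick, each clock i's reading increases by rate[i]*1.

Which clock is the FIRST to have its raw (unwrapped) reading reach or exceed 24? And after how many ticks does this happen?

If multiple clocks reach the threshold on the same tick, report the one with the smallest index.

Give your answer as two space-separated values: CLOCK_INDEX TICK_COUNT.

Answer: 2 9

Derivation:
clock 0: start=6, rate=1.1, needs 24-6 = 18; ticks = ceil(18/1.1) = ceil(16.3636) = 17; reading at tick 17 = 6 + 1.1*17 = 24.7000
clock 1: start=8, rate=0.9, needs 24-8 = 16; ticks = ceil(16/0.9) = ceil(17.7778) = 18; reading at tick 18 = 8 + 0.9*18 = 24.2000
clock 2: start=6, rate=2.0, needs 24-6 = 18; ticks = ceil(18/2.0) = ceil(9.0000) = 9; reading at tick 9 = 6 + 2.0*9 = 24.0000
clock 3: start=12, rate=1.25, needs 24-12 = 12; ticks = ceil(12/1.25) = ceil(9.6000) = 10; reading at tick 10 = 12 + 1.25*10 = 24.5000
Minimum tick count = 9; winners = [2]; smallest index = 2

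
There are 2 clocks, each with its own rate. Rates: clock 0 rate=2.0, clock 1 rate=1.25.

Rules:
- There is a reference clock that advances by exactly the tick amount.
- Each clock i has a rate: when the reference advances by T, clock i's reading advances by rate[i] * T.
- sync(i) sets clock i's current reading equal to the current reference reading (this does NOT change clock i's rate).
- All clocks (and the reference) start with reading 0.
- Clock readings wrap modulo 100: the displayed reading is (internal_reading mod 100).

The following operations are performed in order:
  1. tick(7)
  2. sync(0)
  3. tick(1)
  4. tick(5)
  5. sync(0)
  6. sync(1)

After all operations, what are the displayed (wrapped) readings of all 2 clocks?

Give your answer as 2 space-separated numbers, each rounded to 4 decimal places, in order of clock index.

Answer: 13.0000 13.0000

Derivation:
After op 1 tick(7): ref=7.0000 raw=[14.0000 8.7500]
After op 2 sync(0): ref=7.0000 raw=[7.0000 8.7500]
After op 3 tick(1): ref=8.0000 raw=[9.0000 10.0000]
After op 4 tick(5): ref=13.0000 raw=[19.0000 16.2500]
After op 5 sync(0): ref=13.0000 raw=[13.0000 16.2500]
After op 6 sync(1): ref=13.0000 raw=[13.0000 13.0000]
Wrap final raw readings (mod 100): 13.0000 mod 100 = 13.0000; 13.0000 mod 100 = 13.0000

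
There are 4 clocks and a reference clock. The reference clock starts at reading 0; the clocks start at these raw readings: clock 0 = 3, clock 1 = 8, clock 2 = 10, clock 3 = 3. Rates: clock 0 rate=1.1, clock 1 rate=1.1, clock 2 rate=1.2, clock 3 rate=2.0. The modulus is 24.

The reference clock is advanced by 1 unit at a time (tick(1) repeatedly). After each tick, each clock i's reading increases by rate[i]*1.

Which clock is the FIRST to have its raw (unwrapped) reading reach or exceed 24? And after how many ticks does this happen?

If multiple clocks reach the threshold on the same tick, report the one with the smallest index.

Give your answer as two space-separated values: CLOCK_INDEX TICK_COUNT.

Answer: 3 11

Derivation:
clock 0: start=3, rate=1.1, needs 24-3 = 21; ticks = ceil(21/1.1) = ceil(19.0909) = 20; reading at tick 20 = 3 + 1.1*20 = 25.0000
clock 1: start=8, rate=1.1, needs 24-8 = 16; ticks = ceil(16/1.1) = ceil(14.5455) = 15; reading at tick 15 = 8 + 1.1*15 = 24.5000
clock 2: start=10, rate=1.2, needs 24-10 = 14; ticks = ceil(14/1.2) = ceil(11.6667) = 12; reading at tick 12 = 10 + 1.2*12 = 24.4000
clock 3: start=3, rate=2.0, needs 24-3 = 21; ticks = ceil(21/2.0) = ceil(10.5000) = 11; reading at tick 11 = 3 + 2.0*11 = 25.0000
Minimum tick count = 11; winners = [3]; smallest index = 3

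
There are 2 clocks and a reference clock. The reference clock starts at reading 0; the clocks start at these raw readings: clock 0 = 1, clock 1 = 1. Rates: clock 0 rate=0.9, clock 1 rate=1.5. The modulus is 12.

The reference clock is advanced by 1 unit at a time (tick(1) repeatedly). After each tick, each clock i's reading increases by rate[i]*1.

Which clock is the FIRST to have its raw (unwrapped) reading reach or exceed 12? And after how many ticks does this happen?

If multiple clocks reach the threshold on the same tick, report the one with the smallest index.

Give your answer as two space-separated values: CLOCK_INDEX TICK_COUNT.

Answer: 1 8

Derivation:
clock 0: start=1, rate=0.9, needs 12-1 = 11; ticks = ceil(11/0.9) = ceil(12.2222) = 13; reading at tick 13 = 1 + 0.9*13 = 12.7000
clock 1: start=1, rate=1.5, needs 12-1 = 11; ticks = ceil(11/1.5) = ceil(7.3333) = 8; reading at tick 8 = 1 + 1.5*8 = 13.0000
Minimum tick count = 8; winners = [1]; smallest index = 1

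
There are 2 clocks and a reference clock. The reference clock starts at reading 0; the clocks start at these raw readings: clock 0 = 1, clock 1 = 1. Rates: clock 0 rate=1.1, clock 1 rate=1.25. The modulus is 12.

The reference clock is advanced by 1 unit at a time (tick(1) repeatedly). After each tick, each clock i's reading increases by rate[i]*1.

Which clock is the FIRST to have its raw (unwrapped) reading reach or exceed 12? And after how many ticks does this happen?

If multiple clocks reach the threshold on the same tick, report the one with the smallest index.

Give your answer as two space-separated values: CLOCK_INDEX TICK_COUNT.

clock 0: start=1, rate=1.1, needs 12-1 = 11; ticks = ceil(11/1.1) = ceil(10.0000) = 10; reading at tick 10 = 1 + 1.1*10 = 12.0000
clock 1: start=1, rate=1.25, needs 12-1 = 11; ticks = ceil(11/1.25) = ceil(8.8000) = 9; reading at tick 9 = 1 + 1.25*9 = 12.2500
Minimum tick count = 9; winners = [1]; smallest index = 1

Answer: 1 9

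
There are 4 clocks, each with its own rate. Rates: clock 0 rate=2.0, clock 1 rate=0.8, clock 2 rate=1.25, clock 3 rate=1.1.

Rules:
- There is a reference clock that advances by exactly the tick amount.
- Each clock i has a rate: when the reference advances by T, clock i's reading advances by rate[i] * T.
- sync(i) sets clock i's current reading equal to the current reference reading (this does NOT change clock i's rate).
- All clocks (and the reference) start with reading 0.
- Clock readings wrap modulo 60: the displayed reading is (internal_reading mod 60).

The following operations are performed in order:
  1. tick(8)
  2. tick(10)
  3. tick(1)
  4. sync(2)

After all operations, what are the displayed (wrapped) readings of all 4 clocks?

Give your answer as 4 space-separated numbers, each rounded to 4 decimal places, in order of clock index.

After op 1 tick(8): ref=8.0000 raw=[16.0000 6.4000 10.0000 8.8000]
After op 2 tick(10): ref=18.0000 raw=[36.0000 14.4000 22.5000 19.8000]
After op 3 tick(1): ref=19.0000 raw=[38.0000 15.2000 23.7500 20.9000]
After op 4 sync(2): ref=19.0000 raw=[38.0000 15.2000 19.0000 20.9000]
Wrap final raw readings (mod 60): 38.0000 mod 60 = 38.0000; 15.2000 mod 60 = 15.2000; 19.0000 mod 60 = 19.0000; 20.9000 mod 60 = 20.9000

Answer: 38.0000 15.2000 19.0000 20.9000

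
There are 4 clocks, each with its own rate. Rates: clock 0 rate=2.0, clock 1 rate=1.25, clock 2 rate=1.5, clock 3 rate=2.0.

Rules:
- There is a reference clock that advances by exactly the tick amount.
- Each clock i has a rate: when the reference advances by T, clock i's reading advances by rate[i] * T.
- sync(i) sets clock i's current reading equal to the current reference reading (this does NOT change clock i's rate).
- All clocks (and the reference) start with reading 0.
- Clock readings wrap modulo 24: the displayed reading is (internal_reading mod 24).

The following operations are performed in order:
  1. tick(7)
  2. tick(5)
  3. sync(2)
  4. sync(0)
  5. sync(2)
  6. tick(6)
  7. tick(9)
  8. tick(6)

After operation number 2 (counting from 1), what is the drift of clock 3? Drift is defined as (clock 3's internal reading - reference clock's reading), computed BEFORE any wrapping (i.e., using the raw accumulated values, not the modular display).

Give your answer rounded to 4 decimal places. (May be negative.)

After op 1 tick(7): ref=7.0000 raw=[14.0000 8.7500 10.5000 14.0000]
After op 2 tick(5): ref=12.0000 raw=[24.0000 15.0000 18.0000 24.0000]
Drift of clock 3 after op 2: 24.0000 - 12.0000 = 12.0000

Answer: 12.0000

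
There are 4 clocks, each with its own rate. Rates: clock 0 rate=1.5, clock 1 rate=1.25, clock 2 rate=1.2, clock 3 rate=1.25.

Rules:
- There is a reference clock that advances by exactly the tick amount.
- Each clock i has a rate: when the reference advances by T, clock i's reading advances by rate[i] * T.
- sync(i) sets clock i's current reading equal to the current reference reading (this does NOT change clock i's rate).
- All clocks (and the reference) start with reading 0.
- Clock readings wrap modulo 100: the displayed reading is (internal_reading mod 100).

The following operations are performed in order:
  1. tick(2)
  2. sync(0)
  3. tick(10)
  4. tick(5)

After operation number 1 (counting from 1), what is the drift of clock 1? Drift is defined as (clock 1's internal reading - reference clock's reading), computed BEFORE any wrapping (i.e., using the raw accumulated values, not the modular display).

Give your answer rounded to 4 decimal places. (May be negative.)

Answer: 0.5000

Derivation:
After op 1 tick(2): ref=2.0000 raw=[3.0000 2.5000 2.4000 2.5000]
Drift of clock 1 after op 1: 2.5000 - 2.0000 = 0.5000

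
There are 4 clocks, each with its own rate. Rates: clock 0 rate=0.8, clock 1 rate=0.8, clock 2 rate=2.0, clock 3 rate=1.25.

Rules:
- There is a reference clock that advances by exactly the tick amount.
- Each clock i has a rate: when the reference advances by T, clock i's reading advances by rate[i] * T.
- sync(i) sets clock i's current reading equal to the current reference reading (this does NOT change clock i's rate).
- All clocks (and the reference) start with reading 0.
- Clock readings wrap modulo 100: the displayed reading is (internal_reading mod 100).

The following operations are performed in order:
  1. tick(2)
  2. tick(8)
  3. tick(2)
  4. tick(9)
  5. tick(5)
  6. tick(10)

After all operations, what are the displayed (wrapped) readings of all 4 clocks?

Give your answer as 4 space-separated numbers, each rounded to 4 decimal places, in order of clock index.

After op 1 tick(2): ref=2.0000 raw=[1.6000 1.6000 4.0000 2.5000]
After op 2 tick(8): ref=10.0000 raw=[8.0000 8.0000 20.0000 12.5000]
After op 3 tick(2): ref=12.0000 raw=[9.6000 9.6000 24.0000 15.0000]
After op 4 tick(9): ref=21.0000 raw=[16.8000 16.8000 42.0000 26.2500]
After op 5 tick(5): ref=26.0000 raw=[20.8000 20.8000 52.0000 32.5000]
After op 6 tick(10): ref=36.0000 raw=[28.8000 28.8000 72.0000 45.0000]
Wrap final raw readings (mod 100): 28.8000 mod 100 = 28.8000; 28.8000 mod 100 = 28.8000; 72.0000 mod 100 = 72.0000; 45.0000 mod 100 = 45.0000

Answer: 28.8000 28.8000 72.0000 45.0000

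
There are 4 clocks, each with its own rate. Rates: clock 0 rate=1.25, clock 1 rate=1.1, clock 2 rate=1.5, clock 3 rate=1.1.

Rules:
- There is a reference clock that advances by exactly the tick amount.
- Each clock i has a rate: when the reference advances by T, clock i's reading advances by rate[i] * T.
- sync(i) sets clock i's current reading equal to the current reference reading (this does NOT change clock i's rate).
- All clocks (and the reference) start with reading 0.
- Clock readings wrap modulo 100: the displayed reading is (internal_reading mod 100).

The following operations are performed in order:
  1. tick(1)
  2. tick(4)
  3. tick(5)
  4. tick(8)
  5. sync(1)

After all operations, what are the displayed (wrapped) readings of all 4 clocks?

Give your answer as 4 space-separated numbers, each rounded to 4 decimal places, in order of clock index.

Answer: 22.5000 18.0000 27.0000 19.8000

Derivation:
After op 1 tick(1): ref=1.0000 raw=[1.2500 1.1000 1.5000 1.1000]
After op 2 tick(4): ref=5.0000 raw=[6.2500 5.5000 7.5000 5.5000]
After op 3 tick(5): ref=10.0000 raw=[12.5000 11.0000 15.0000 11.0000]
After op 4 tick(8): ref=18.0000 raw=[22.5000 19.8000 27.0000 19.8000]
After op 5 sync(1): ref=18.0000 raw=[22.5000 18.0000 27.0000 19.8000]
Wrap final raw readings (mod 100): 22.5000 mod 100 = 22.5000; 18.0000 mod 100 = 18.0000; 27.0000 mod 100 = 27.0000; 19.8000 mod 100 = 19.8000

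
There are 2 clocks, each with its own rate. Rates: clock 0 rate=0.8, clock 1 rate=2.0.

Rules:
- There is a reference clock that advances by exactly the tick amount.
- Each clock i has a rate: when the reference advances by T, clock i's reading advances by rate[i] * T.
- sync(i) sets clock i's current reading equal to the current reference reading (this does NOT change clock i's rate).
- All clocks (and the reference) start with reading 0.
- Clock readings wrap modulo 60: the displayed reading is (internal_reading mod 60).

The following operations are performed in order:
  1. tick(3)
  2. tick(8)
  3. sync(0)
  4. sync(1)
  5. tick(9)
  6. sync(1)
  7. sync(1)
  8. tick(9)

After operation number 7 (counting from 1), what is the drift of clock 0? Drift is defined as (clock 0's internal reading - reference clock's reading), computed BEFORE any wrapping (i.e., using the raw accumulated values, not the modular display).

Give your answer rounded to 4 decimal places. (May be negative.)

Answer: -1.8000

Derivation:
After op 1 tick(3): ref=3.0000 raw=[2.4000 6.0000]
After op 2 tick(8): ref=11.0000 raw=[8.8000 22.0000]
After op 3 sync(0): ref=11.0000 raw=[11.0000 22.0000]
After op 4 sync(1): ref=11.0000 raw=[11.0000 11.0000]
After op 5 tick(9): ref=20.0000 raw=[18.2000 29.0000]
After op 6 sync(1): ref=20.0000 raw=[18.2000 20.0000]
After op 7 sync(1): ref=20.0000 raw=[18.2000 20.0000]
Drift of clock 0 after op 7: 18.2000 - 20.0000 = -1.8000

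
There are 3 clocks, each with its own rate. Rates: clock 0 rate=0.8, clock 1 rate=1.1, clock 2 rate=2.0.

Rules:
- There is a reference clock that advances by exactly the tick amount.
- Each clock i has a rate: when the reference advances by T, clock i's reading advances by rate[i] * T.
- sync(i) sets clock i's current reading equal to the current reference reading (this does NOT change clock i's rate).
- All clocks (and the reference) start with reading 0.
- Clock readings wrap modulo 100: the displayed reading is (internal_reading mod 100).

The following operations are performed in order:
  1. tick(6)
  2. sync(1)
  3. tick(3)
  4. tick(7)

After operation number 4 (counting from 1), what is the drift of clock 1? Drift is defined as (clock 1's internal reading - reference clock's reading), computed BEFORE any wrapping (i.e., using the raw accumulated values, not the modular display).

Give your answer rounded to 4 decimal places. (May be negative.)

Answer: 1.0000

Derivation:
After op 1 tick(6): ref=6.0000 raw=[4.8000 6.6000 12.0000]
After op 2 sync(1): ref=6.0000 raw=[4.8000 6.0000 12.0000]
After op 3 tick(3): ref=9.0000 raw=[7.2000 9.3000 18.0000]
After op 4 tick(7): ref=16.0000 raw=[12.8000 17.0000 32.0000]
Drift of clock 1 after op 4: 17.0000 - 16.0000 = 1.0000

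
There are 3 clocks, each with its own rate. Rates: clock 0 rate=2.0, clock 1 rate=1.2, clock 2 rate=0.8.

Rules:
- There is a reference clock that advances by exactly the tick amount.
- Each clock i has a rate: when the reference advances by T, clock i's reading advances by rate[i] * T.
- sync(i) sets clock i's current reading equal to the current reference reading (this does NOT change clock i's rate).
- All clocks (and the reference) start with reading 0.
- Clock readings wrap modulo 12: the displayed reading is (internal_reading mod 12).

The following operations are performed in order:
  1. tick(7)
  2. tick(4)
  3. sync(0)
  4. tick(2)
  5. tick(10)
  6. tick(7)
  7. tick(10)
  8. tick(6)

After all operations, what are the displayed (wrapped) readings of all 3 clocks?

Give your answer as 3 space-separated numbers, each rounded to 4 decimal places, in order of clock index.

Answer: 9.0000 7.2000 0.8000

Derivation:
After op 1 tick(7): ref=7.0000 raw=[14.0000 8.4000 5.6000]
After op 2 tick(4): ref=11.0000 raw=[22.0000 13.2000 8.8000]
After op 3 sync(0): ref=11.0000 raw=[11.0000 13.2000 8.8000]
After op 4 tick(2): ref=13.0000 raw=[15.0000 15.6000 10.4000]
After op 5 tick(10): ref=23.0000 raw=[35.0000 27.6000 18.4000]
After op 6 tick(7): ref=30.0000 raw=[49.0000 36.0000 24.0000]
After op 7 tick(10): ref=40.0000 raw=[69.0000 48.0000 32.0000]
After op 8 tick(6): ref=46.0000 raw=[81.0000 55.2000 36.8000]
Wrap final raw readings (mod 12): 81.0000 mod 12 = 9.0000; 55.2000 mod 12 = 7.2000; 36.8000 mod 12 = 0.8000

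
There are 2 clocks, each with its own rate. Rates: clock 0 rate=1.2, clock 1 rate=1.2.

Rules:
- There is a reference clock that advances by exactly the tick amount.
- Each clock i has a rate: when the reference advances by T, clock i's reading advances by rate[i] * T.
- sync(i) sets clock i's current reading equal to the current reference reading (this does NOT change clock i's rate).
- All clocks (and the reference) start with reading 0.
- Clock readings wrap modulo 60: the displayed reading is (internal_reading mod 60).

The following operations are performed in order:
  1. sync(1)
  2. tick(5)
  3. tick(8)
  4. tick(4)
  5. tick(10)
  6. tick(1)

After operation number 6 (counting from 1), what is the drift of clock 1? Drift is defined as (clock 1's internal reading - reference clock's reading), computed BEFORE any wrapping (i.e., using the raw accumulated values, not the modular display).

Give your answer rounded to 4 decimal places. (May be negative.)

Answer: 5.6000

Derivation:
After op 1 sync(1): ref=0.0000 raw=[0.0000 0.0000]
After op 2 tick(5): ref=5.0000 raw=[6.0000 6.0000]
After op 3 tick(8): ref=13.0000 raw=[15.6000 15.6000]
After op 4 tick(4): ref=17.0000 raw=[20.4000 20.4000]
After op 5 tick(10): ref=27.0000 raw=[32.4000 32.4000]
After op 6 tick(1): ref=28.0000 raw=[33.6000 33.6000]
Drift of clock 1 after op 6: 33.6000 - 28.0000 = 5.6000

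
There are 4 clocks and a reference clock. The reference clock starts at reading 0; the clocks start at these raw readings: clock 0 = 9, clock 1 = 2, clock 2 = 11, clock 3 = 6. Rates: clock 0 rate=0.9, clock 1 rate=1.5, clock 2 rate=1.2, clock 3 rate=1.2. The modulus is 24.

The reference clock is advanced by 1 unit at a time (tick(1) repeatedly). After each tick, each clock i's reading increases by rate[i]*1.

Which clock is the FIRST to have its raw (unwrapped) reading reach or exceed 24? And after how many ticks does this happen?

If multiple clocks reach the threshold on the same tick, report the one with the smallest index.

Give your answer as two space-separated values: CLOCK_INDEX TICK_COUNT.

clock 0: start=9, rate=0.9, needs 24-9 = 15; ticks = ceil(15/0.9) = ceil(16.6667) = 17; reading at tick 17 = 9 + 0.9*17 = 24.3000
clock 1: start=2, rate=1.5, needs 24-2 = 22; ticks = ceil(22/1.5) = ceil(14.6667) = 15; reading at tick 15 = 2 + 1.5*15 = 24.5000
clock 2: start=11, rate=1.2, needs 24-11 = 13; ticks = ceil(13/1.2) = ceil(10.8333) = 11; reading at tick 11 = 11 + 1.2*11 = 24.2000
clock 3: start=6, rate=1.2, needs 24-6 = 18; ticks = ceil(18/1.2) = ceil(15.0000) = 15; reading at tick 15 = 6 + 1.2*15 = 24.0000
Minimum tick count = 11; winners = [2]; smallest index = 2

Answer: 2 11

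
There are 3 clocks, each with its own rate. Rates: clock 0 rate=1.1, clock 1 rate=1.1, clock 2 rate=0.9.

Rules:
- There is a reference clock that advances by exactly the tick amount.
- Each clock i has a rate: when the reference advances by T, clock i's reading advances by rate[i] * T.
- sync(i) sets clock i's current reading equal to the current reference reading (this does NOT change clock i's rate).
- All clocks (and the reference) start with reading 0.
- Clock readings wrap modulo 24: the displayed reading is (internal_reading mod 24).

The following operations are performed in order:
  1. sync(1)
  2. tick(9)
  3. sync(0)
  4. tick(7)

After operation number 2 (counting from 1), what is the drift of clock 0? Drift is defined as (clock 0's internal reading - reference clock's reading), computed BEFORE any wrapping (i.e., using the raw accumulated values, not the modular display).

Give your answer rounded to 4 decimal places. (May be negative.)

Answer: 0.9000

Derivation:
After op 1 sync(1): ref=0.0000 raw=[0.0000 0.0000 0.0000]
After op 2 tick(9): ref=9.0000 raw=[9.9000 9.9000 8.1000]
Drift of clock 0 after op 2: 9.9000 - 9.0000 = 0.9000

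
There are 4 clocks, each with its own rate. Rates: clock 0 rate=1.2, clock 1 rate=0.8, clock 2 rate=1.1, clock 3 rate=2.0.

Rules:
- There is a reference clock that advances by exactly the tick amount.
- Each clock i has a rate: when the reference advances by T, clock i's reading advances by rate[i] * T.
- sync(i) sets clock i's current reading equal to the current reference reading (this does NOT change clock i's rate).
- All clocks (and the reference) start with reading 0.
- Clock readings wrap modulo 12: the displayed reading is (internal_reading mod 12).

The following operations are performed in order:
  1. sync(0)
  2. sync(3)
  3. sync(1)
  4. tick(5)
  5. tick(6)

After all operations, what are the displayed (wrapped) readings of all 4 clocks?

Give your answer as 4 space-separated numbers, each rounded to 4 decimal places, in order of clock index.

Answer: 1.2000 8.8000 0.1000 10.0000

Derivation:
After op 1 sync(0): ref=0.0000 raw=[0.0000 0.0000 0.0000 0.0000]
After op 2 sync(3): ref=0.0000 raw=[0.0000 0.0000 0.0000 0.0000]
After op 3 sync(1): ref=0.0000 raw=[0.0000 0.0000 0.0000 0.0000]
After op 4 tick(5): ref=5.0000 raw=[6.0000 4.0000 5.5000 10.0000]
After op 5 tick(6): ref=11.0000 raw=[13.2000 8.8000 12.1000 22.0000]
Wrap final raw readings (mod 12): 13.2000 mod 12 = 1.2000; 8.8000 mod 12 = 8.8000; 12.1000 mod 12 = 0.1000; 22.0000 mod 12 = 10.0000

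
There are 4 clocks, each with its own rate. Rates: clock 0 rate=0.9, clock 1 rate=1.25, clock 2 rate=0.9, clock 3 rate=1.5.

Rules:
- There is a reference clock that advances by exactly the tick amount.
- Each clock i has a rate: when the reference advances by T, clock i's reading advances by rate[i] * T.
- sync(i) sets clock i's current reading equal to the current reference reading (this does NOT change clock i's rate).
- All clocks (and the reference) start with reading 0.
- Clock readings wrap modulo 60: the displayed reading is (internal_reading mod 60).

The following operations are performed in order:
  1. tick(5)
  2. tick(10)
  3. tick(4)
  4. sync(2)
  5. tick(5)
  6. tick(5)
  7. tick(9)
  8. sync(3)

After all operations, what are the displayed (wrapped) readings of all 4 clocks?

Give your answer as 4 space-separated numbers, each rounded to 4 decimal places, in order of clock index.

After op 1 tick(5): ref=5.0000 raw=[4.5000 6.2500 4.5000 7.5000]
After op 2 tick(10): ref=15.0000 raw=[13.5000 18.7500 13.5000 22.5000]
After op 3 tick(4): ref=19.0000 raw=[17.1000 23.7500 17.1000 28.5000]
After op 4 sync(2): ref=19.0000 raw=[17.1000 23.7500 19.0000 28.5000]
After op 5 tick(5): ref=24.0000 raw=[21.6000 30.0000 23.5000 36.0000]
After op 6 tick(5): ref=29.0000 raw=[26.1000 36.2500 28.0000 43.5000]
After op 7 tick(9): ref=38.0000 raw=[34.2000 47.5000 36.1000 57.0000]
After op 8 sync(3): ref=38.0000 raw=[34.2000 47.5000 36.1000 38.0000]
Wrap final raw readings (mod 60): 34.2000 mod 60 = 34.2000; 47.5000 mod 60 = 47.5000; 36.1000 mod 60 = 36.1000; 38.0000 mod 60 = 38.0000

Answer: 34.2000 47.5000 36.1000 38.0000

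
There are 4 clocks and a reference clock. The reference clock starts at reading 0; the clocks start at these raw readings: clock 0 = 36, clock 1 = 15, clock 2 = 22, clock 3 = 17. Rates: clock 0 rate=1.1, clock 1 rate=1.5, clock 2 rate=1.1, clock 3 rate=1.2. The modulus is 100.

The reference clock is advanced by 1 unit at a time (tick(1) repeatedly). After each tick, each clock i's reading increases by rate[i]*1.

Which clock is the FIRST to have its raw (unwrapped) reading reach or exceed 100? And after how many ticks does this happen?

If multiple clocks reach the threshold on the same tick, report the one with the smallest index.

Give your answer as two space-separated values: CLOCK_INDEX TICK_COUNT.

Answer: 1 57

Derivation:
clock 0: start=36, rate=1.1, needs 100-36 = 64; ticks = ceil(64/1.1) = ceil(58.1818) = 59; reading at tick 59 = 36 + 1.1*59 = 100.9000
clock 1: start=15, rate=1.5, needs 100-15 = 85; ticks = ceil(85/1.5) = ceil(56.6667) = 57; reading at tick 57 = 15 + 1.5*57 = 100.5000
clock 2: start=22, rate=1.1, needs 100-22 = 78; ticks = ceil(78/1.1) = ceil(70.9091) = 71; reading at tick 71 = 22 + 1.1*71 = 100.1000
clock 3: start=17, rate=1.2, needs 100-17 = 83; ticks = ceil(83/1.2) = ceil(69.1667) = 70; reading at tick 70 = 17 + 1.2*70 = 101.0000
Minimum tick count = 57; winners = [1]; smallest index = 1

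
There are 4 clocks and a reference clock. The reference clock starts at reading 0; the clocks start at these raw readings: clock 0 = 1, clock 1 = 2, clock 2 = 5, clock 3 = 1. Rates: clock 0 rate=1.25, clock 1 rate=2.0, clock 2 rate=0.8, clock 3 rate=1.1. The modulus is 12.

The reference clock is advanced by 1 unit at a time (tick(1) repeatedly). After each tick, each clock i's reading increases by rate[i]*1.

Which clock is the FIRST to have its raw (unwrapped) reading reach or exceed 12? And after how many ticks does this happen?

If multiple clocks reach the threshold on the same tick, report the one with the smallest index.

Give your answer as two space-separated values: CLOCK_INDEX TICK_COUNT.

clock 0: start=1, rate=1.25, needs 12-1 = 11; ticks = ceil(11/1.25) = ceil(8.8000) = 9; reading at tick 9 = 1 + 1.25*9 = 12.2500
clock 1: start=2, rate=2.0, needs 12-2 = 10; ticks = ceil(10/2.0) = ceil(5.0000) = 5; reading at tick 5 = 2 + 2.0*5 = 12.0000
clock 2: start=5, rate=0.8, needs 12-5 = 7; ticks = ceil(7/0.8) = ceil(8.7500) = 9; reading at tick 9 = 5 + 0.8*9 = 12.2000
clock 3: start=1, rate=1.1, needs 12-1 = 11; ticks = ceil(11/1.1) = ceil(10.0000) = 10; reading at tick 10 = 1 + 1.1*10 = 12.0000
Minimum tick count = 5; winners = [1]; smallest index = 1

Answer: 1 5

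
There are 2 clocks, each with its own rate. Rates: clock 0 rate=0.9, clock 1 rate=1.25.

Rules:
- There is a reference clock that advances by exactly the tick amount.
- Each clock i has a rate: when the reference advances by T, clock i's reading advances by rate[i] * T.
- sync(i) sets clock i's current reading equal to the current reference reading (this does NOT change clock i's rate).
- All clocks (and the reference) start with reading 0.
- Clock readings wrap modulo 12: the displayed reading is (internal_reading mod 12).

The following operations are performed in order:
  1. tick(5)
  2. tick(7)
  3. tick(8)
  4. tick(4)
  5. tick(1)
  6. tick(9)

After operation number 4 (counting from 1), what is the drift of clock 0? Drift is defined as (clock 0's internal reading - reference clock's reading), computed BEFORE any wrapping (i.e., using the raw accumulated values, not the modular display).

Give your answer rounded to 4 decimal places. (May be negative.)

Answer: -2.4000

Derivation:
After op 1 tick(5): ref=5.0000 raw=[4.5000 6.2500]
After op 2 tick(7): ref=12.0000 raw=[10.8000 15.0000]
After op 3 tick(8): ref=20.0000 raw=[18.0000 25.0000]
After op 4 tick(4): ref=24.0000 raw=[21.6000 30.0000]
Drift of clock 0 after op 4: 21.6000 - 24.0000 = -2.4000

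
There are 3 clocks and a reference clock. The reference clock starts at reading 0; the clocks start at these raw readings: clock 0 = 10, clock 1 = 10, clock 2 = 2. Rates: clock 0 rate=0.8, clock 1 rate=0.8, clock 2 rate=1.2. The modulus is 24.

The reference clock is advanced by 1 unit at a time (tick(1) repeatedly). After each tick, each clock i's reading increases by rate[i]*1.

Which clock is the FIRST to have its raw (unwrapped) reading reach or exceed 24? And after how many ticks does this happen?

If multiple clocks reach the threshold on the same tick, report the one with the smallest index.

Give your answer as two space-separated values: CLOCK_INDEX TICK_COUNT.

Answer: 0 18

Derivation:
clock 0: start=10, rate=0.8, needs 24-10 = 14; ticks = ceil(14/0.8) = ceil(17.5000) = 18; reading at tick 18 = 10 + 0.8*18 = 24.4000
clock 1: start=10, rate=0.8, needs 24-10 = 14; ticks = ceil(14/0.8) = ceil(17.5000) = 18; reading at tick 18 = 10 + 0.8*18 = 24.4000
clock 2: start=2, rate=1.2, needs 24-2 = 22; ticks = ceil(22/1.2) = ceil(18.3333) = 19; reading at tick 19 = 2 + 1.2*19 = 24.8000
Minimum tick count = 18; winners = [0, 1]; smallest index = 0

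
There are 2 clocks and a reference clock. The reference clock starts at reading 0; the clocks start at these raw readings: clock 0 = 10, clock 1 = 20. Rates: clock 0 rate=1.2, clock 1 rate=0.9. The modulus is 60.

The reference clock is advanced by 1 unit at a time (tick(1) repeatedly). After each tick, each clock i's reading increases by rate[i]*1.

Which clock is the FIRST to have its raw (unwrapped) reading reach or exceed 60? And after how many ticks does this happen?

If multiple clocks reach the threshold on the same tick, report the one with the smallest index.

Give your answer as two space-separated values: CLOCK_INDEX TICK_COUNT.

clock 0: start=10, rate=1.2, needs 60-10 = 50; ticks = ceil(50/1.2) = ceil(41.6667) = 42; reading at tick 42 = 10 + 1.2*42 = 60.4000
clock 1: start=20, rate=0.9, needs 60-20 = 40; ticks = ceil(40/0.9) = ceil(44.4444) = 45; reading at tick 45 = 20 + 0.9*45 = 60.5000
Minimum tick count = 42; winners = [0]; smallest index = 0

Answer: 0 42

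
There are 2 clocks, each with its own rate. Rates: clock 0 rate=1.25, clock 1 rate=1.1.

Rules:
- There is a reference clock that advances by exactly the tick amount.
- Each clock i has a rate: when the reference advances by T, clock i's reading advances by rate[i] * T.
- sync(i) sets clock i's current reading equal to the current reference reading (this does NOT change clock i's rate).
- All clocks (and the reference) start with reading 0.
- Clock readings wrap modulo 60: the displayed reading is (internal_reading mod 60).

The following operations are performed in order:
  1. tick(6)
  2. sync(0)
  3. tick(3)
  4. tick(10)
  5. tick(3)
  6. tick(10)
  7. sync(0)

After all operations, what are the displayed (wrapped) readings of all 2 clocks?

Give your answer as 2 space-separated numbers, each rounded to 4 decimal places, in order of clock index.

Answer: 32.0000 35.2000

Derivation:
After op 1 tick(6): ref=6.0000 raw=[7.5000 6.6000]
After op 2 sync(0): ref=6.0000 raw=[6.0000 6.6000]
After op 3 tick(3): ref=9.0000 raw=[9.7500 9.9000]
After op 4 tick(10): ref=19.0000 raw=[22.2500 20.9000]
After op 5 tick(3): ref=22.0000 raw=[26.0000 24.2000]
After op 6 tick(10): ref=32.0000 raw=[38.5000 35.2000]
After op 7 sync(0): ref=32.0000 raw=[32.0000 35.2000]
Wrap final raw readings (mod 60): 32.0000 mod 60 = 32.0000; 35.2000 mod 60 = 35.2000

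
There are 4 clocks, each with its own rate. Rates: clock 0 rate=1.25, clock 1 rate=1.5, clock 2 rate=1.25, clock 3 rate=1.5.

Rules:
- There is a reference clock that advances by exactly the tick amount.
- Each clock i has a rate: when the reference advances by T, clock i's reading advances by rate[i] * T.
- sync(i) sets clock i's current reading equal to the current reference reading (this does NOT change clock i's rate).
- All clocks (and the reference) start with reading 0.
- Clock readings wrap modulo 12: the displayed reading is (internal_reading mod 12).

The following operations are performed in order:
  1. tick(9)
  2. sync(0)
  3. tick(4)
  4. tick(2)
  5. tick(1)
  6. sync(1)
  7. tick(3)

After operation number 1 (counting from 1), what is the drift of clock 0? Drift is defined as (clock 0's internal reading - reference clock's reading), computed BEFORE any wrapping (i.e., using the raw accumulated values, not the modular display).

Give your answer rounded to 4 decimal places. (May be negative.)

Answer: 2.2500

Derivation:
After op 1 tick(9): ref=9.0000 raw=[11.2500 13.5000 11.2500 13.5000]
Drift of clock 0 after op 1: 11.2500 - 9.0000 = 2.2500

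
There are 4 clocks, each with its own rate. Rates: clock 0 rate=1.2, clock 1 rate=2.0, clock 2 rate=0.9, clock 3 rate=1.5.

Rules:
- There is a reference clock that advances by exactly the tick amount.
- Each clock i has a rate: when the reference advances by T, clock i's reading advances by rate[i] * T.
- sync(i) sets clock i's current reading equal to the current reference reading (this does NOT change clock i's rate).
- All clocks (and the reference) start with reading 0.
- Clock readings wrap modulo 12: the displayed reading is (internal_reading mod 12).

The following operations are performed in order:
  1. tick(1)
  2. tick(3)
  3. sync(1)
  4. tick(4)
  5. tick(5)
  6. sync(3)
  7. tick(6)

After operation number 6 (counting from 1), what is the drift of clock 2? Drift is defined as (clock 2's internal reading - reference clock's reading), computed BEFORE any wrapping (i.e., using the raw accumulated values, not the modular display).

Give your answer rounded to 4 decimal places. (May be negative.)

Answer: -1.3000

Derivation:
After op 1 tick(1): ref=1.0000 raw=[1.2000 2.0000 0.9000 1.5000]
After op 2 tick(3): ref=4.0000 raw=[4.8000 8.0000 3.6000 6.0000]
After op 3 sync(1): ref=4.0000 raw=[4.8000 4.0000 3.6000 6.0000]
After op 4 tick(4): ref=8.0000 raw=[9.6000 12.0000 7.2000 12.0000]
After op 5 tick(5): ref=13.0000 raw=[15.6000 22.0000 11.7000 19.5000]
After op 6 sync(3): ref=13.0000 raw=[15.6000 22.0000 11.7000 13.0000]
Drift of clock 2 after op 6: 11.7000 - 13.0000 = -1.3000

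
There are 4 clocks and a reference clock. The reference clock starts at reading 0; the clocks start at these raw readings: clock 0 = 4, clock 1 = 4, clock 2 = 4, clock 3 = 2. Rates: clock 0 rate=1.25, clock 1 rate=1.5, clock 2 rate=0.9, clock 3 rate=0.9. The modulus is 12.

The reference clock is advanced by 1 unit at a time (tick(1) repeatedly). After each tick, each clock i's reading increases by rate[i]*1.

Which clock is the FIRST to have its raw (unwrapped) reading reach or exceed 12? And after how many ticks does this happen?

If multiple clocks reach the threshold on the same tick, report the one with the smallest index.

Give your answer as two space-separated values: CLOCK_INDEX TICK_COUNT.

clock 0: start=4, rate=1.25, needs 12-4 = 8; ticks = ceil(8/1.25) = ceil(6.4000) = 7; reading at tick 7 = 4 + 1.25*7 = 12.7500
clock 1: start=4, rate=1.5, needs 12-4 = 8; ticks = ceil(8/1.5) = ceil(5.3333) = 6; reading at tick 6 = 4 + 1.5*6 = 13.0000
clock 2: start=4, rate=0.9, needs 12-4 = 8; ticks = ceil(8/0.9) = ceil(8.8889) = 9; reading at tick 9 = 4 + 0.9*9 = 12.1000
clock 3: start=2, rate=0.9, needs 12-2 = 10; ticks = ceil(10/0.9) = ceil(11.1111) = 12; reading at tick 12 = 2 + 0.9*12 = 12.8000
Minimum tick count = 6; winners = [1]; smallest index = 1

Answer: 1 6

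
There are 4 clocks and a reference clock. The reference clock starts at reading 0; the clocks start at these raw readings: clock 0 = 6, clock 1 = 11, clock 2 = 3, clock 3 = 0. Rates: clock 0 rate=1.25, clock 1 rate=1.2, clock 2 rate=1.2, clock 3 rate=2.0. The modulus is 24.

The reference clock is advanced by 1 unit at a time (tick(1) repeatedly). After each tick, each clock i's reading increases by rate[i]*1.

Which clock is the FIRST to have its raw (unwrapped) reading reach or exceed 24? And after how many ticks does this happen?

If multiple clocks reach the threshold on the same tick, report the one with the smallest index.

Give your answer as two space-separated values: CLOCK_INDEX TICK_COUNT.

Answer: 1 11

Derivation:
clock 0: start=6, rate=1.25, needs 24-6 = 18; ticks = ceil(18/1.25) = ceil(14.4000) = 15; reading at tick 15 = 6 + 1.25*15 = 24.7500
clock 1: start=11, rate=1.2, needs 24-11 = 13; ticks = ceil(13/1.2) = ceil(10.8333) = 11; reading at tick 11 = 11 + 1.2*11 = 24.2000
clock 2: start=3, rate=1.2, needs 24-3 = 21; ticks = ceil(21/1.2) = ceil(17.5000) = 18; reading at tick 18 = 3 + 1.2*18 = 24.6000
clock 3: start=0, rate=2.0, needs 24-0 = 24; ticks = ceil(24/2.0) = ceil(12.0000) = 12; reading at tick 12 = 0 + 2.0*12 = 24.0000
Minimum tick count = 11; winners = [1]; smallest index = 1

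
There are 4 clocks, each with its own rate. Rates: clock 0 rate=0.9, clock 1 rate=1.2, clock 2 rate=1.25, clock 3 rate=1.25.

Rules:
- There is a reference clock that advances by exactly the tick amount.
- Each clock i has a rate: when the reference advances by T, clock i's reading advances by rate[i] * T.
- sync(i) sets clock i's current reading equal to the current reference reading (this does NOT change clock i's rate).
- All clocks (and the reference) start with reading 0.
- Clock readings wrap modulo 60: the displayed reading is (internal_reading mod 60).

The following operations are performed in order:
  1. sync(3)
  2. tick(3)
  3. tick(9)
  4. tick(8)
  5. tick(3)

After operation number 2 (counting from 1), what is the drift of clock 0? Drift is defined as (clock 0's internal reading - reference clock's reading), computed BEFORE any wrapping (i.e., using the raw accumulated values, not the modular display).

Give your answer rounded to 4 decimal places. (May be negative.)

Answer: -0.3000

Derivation:
After op 1 sync(3): ref=0.0000 raw=[0.0000 0.0000 0.0000 0.0000]
After op 2 tick(3): ref=3.0000 raw=[2.7000 3.6000 3.7500 3.7500]
Drift of clock 0 after op 2: 2.7000 - 3.0000 = -0.3000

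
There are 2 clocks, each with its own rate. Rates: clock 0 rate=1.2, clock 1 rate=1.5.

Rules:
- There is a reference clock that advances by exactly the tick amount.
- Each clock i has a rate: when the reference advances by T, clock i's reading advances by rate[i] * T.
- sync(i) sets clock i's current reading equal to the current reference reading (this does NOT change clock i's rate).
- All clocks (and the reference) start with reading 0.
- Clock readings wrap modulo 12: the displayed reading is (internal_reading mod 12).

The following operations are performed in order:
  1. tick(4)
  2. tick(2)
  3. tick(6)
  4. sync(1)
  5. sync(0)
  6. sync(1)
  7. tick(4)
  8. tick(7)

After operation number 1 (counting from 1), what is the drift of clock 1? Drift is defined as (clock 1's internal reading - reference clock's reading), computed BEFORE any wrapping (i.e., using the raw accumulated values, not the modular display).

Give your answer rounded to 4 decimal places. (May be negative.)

Answer: 2.0000

Derivation:
After op 1 tick(4): ref=4.0000 raw=[4.8000 6.0000]
Drift of clock 1 after op 1: 6.0000 - 4.0000 = 2.0000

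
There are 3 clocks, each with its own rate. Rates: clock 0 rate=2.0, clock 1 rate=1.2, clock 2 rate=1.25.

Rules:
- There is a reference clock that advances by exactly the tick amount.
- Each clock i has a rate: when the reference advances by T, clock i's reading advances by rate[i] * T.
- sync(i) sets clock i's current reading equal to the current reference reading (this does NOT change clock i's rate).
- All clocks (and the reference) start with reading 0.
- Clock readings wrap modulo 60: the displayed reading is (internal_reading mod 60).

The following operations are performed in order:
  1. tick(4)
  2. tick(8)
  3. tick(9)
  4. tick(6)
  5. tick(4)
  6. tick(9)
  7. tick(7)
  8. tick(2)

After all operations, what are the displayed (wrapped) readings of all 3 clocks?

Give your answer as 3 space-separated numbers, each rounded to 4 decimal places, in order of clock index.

After op 1 tick(4): ref=4.0000 raw=[8.0000 4.8000 5.0000]
After op 2 tick(8): ref=12.0000 raw=[24.0000 14.4000 15.0000]
After op 3 tick(9): ref=21.0000 raw=[42.0000 25.2000 26.2500]
After op 4 tick(6): ref=27.0000 raw=[54.0000 32.4000 33.7500]
After op 5 tick(4): ref=31.0000 raw=[62.0000 37.2000 38.7500]
After op 6 tick(9): ref=40.0000 raw=[80.0000 48.0000 50.0000]
After op 7 tick(7): ref=47.0000 raw=[94.0000 56.4000 58.7500]
After op 8 tick(2): ref=49.0000 raw=[98.0000 58.8000 61.2500]
Wrap final raw readings (mod 60): 98.0000 mod 60 = 38.0000; 58.8000 mod 60 = 58.8000; 61.2500 mod 60 = 1.2500

Answer: 38.0000 58.8000 1.2500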